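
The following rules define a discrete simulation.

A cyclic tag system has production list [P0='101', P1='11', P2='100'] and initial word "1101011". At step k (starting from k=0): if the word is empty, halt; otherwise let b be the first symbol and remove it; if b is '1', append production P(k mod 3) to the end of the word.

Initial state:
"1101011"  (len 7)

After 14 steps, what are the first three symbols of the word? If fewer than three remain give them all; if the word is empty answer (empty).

110

[0] "1101011"  (len 7)
[1] "101011101"  (len 9)
[2] "0101110111"  (len 10)
[3] "101110111"  (len 9)
[4] "01110111101"  (len 11)
[5] "1110111101"  (len 10)
[6] "110111101100"  (len 12)
[7] "10111101100101"  (len 14)
[8] "011110110010111"  (len 15)
[9] "11110110010111"  (len 14)
[10] "1110110010111101"  (len 16)
[11] "11011001011110111"  (len 17)
[12] "1011001011110111100"  (len 19)
[13] "011001011110111100101"  (len 21)
[14] "11001011110111100101"  (len 20)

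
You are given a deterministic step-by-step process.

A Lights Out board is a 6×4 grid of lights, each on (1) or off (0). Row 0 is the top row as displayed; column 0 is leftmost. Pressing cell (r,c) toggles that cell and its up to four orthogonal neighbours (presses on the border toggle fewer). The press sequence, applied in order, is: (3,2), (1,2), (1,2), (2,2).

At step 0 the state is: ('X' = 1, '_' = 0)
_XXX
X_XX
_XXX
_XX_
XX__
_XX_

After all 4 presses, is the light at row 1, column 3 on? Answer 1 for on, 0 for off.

1

[0] _XXX
X_XX
_XXX
_XX_
XX__
_XX_
[1] _XXX
X_XX
_X_X
___X
XXX_
_XX_
[2] _X_X
XX__
_XXX
___X
XXX_
_XX_
[3] _XXX
X_XX
_X_X
___X
XXX_
_XX_
[4] _XXX
X__X
__X_
__XX
XXX_
_XX_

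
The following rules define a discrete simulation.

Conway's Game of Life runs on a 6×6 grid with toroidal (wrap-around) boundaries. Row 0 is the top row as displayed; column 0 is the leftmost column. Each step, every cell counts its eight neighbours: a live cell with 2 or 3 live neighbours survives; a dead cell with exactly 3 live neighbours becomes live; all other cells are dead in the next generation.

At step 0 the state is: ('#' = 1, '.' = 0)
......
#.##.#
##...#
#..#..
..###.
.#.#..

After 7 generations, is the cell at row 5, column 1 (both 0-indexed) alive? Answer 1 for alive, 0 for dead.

t=0: ......
#.##.#
##...#
#..#..
..###.
.#.#..
t=1: ##.##.
..#.##
...#..
#..#..
.#..#.
...##.
t=2: ##....
###..#
..##.#
..###.
..#.##
##....
t=3: ......
...###
.....#
.#....
#.#.##
..#...
t=4: ...##.
....##
#....#
.#..#.
#.##.#
.#.#.#
t=5: #.##..
#..#..
#.....
.####.
...#.#
.#...#
t=6: #.####
#.##.#
#...##
######
.#.#.#
.#.#.#
t=7: ......
..#...
......
......
......
.#....

1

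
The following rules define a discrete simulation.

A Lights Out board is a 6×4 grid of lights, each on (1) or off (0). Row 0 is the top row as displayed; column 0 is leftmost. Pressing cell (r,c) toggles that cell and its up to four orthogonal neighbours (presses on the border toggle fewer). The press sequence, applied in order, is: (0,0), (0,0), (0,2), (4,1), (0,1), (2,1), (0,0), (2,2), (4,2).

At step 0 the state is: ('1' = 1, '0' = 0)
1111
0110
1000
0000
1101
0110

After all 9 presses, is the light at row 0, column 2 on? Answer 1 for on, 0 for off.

1

gen 0: 1111
0110
1000
0000
1101
0110
gen 1: 0011
1110
1000
0000
1101
0110
gen 2: 1111
0110
1000
0000
1101
0110
gen 3: 1000
0100
1000
0000
1101
0110
gen 4: 1000
0100
1000
0100
0011
0010
gen 5: 0110
0000
1000
0100
0011
0010
gen 6: 0110
0100
0110
0000
0011
0010
gen 7: 1010
1100
0110
0000
0011
0010
gen 8: 1010
1110
0001
0010
0011
0010
gen 9: 1010
1110
0001
0000
0100
0000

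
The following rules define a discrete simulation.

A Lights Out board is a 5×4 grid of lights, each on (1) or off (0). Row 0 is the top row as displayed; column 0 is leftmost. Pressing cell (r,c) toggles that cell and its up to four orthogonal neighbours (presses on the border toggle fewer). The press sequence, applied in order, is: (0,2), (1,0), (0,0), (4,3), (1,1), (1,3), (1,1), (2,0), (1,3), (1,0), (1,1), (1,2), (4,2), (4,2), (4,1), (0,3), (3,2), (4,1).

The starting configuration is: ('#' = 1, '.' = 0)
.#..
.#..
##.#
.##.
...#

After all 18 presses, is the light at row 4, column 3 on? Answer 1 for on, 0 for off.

0

[0] .#..
.#..
##.#
.##.
...#
[1] ..##
.##.
##.#
.##.
...#
[2] #.##
#.#.
.#.#
.##.
...#
[3] .###
..#.
.#.#
.##.
...#
[4] .###
..#.
.#.#
.###
..#.
[5] ..##
##..
...#
.###
..#.
[6] ..#.
####
....
.###
..#.
[7] .##.
...#
.#..
.###
..#.
[8] .##.
#..#
#...
####
..#.
[9] .###
#.#.
#..#
####
..#.
[10] ####
.##.
...#
####
..#.
[11] #.##
#...
.#.#
####
..#.
[12] #..#
####
.###
####
..#.
[13] #..#
####
.###
##.#
.#.#
[14] #..#
####
.###
####
..#.
[15] #..#
####
.###
#.##
##..
[16] #.#.
###.
.###
#.##
##..
[17] #.#.
###.
.#.#
##..
###.
[18] #.#.
###.
.#.#
#...
....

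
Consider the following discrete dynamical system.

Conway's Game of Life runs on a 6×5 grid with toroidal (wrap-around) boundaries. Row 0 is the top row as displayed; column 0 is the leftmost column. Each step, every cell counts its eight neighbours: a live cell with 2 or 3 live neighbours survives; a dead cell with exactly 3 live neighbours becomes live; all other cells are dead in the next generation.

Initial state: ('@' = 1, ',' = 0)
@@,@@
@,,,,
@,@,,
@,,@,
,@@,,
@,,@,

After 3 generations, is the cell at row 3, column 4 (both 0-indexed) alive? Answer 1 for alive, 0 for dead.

1

step 0: @@,@@
@,,,,
@,@,,
@,,@,
,@@,,
@,,@,
step 1: ,@@@,
,,@@,
@,,,,
@,,@@
@@@@,
,,,@,
step 2: ,@,,@
,,,@@
@@@,,
,,,@,
@@,,,
@,,,,
step 3: ,,,@@
,,,@@
@@@,,
,,,,@
@@,,@
,,,,@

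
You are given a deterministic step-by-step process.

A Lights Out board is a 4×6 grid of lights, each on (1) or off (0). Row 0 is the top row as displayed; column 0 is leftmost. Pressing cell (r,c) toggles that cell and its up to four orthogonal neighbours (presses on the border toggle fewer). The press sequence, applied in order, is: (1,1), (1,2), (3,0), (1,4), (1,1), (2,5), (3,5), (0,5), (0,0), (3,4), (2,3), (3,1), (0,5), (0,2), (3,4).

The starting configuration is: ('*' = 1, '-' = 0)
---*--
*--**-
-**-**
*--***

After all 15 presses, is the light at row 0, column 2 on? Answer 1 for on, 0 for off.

k=0  ---*--
*--**-
-**-**
*--***
k=1  -*-*--
-****-
--*-**
*--***
k=2  -***--
----*-
----**
*--***
k=3  -***--
----*-
*---**
-*-***
k=4  -****-
---*-*
*----*
-*-***
k=5  --***-
****-*
**---*
-*-***
k=6  --***-
****--
**--*-
-*-**-
k=7  --***-
****--
**--**
-*-*-*
k=8  --**-*
****-*
**--**
-*-*-*
k=9  ****-*
-***-*
**--**
-*-*-*
k=10  ****-*
-***-*
**---*
-*--*-
k=11  ****-*
-**--*
******
-*-**-
k=12  ****-*
-**--*
*-****
*-***-
k=13  *****-
-**---
*-****
*-***-
k=14  *---*-
-*----
*-****
*-***-
k=15  *---*-
-*----
*-**-*
*-*--*

0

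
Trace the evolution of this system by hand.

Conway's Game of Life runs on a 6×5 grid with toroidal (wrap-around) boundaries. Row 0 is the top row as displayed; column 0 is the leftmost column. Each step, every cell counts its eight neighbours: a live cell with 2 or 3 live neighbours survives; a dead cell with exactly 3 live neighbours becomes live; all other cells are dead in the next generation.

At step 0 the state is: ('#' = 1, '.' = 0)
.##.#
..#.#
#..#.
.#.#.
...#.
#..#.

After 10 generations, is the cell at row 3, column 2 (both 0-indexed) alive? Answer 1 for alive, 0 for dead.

[0] .##.#
..#.#
#..#.
.#.#.
...#.
#..#.
[1] .##.#
..#.#
##.#.
...#.
...#.
##.#.
[2] ....#
....#
##.#.
...#.
...#.
##.#.
[3] ...##
...##
#.##.
...#.
...#.
#.##.
[4] #....
#....
..#..
...#.
...#.
..#..
[5] .#...
.#...
.....
..##.
..##.
.....
[6] .....
.....
..#..
..##.
..##.
..#..
[7] .....
.....
..##.
.#...
.#...
..##.
[8] .....
.....
..#..
.#...
.#...
..#..
[9] .....
.....
.....
.##..
.##..
.....
[10] .....
.....
.....
.##..
.##..
.....

1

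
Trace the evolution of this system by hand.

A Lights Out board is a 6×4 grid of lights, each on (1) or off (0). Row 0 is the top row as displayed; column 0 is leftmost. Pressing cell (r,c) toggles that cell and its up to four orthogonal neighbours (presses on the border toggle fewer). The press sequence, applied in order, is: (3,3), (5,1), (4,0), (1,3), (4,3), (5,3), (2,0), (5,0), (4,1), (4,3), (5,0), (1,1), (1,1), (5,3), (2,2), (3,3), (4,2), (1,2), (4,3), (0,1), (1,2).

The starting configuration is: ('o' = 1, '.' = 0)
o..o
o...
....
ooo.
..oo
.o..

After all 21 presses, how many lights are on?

0) o..o
o...
....
ooo.
..oo
.o..
1) o..o
o...
...o
oo.o
..o.
.o..
2) o..o
o...
...o
oo.o
.oo.
o.o.
3) o..o
o...
...o
.o.o
o.o.
..o.
4) o...
o.oo
....
.o.o
o.o.
..o.
5) o...
o.oo
....
.o..
o..o
..oo
6) o...
o.oo
....
.o..
o...
....
7) o...
..oo
oo..
oo..
o...
....
8) o...
..oo
oo..
oo..
....
oo..
9) o...
..oo
oo..
o...
ooo.
o...
10) o...
..oo
oo..
o..o
oo.o
o..o
11) o...
..oo
oo..
o..o
.o.o
.o.o
12) oo..
oo.o
o...
o..o
.o.o
.o.o
13) o...
..oo
oo..
o..o
.o.o
.o.o
14) o...
..oo
oo..
o..o
.o..
.oo.
15) o...
...o
o.oo
o.oo
.o..
.oo.
16) o...
...o
o.o.
o...
.o.o
.oo.
17) o...
...o
o.o.
o.o.
..o.
.o..
18) o.o.
.oo.
o...
o.o.
..o.
.o..
19) o.o.
.oo.
o...
o.oo
...o
.o.o
20) .o..
..o.
o...
o.oo
...o
.o.o
21) .oo.
.o.o
o.o.
o.oo
...o
.o.o

12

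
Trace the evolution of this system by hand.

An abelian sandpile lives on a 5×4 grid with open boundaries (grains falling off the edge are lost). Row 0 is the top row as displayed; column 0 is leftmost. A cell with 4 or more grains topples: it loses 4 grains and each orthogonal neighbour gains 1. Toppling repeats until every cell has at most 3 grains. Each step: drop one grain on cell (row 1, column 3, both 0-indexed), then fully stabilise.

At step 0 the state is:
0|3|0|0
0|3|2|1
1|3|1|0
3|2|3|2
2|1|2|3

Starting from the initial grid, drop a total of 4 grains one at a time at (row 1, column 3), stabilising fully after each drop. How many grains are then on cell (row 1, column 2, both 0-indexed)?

[0] 0|3|0|0
0|3|2|1
1|3|1|0
3|2|3|2
2|1|2|3
[1] 0|3|0|0
0|3|2|2
1|3|1|0
3|2|3|2
2|1|2|3
[2] 0|3|0|0
0|3|2|3
1|3|1|0
3|2|3|2
2|1|2|3
[3] 0|3|0|1
0|3|3|0
1|3|1|1
3|2|3|2
2|1|2|3
[4] 0|3|0|1
0|3|3|1
1|3|1|1
3|2|3|2
2|1|2|3

3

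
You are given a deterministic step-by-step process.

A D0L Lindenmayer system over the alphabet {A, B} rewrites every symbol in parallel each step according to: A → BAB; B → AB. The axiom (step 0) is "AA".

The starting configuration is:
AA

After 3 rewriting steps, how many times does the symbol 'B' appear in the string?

20

k=0  AA
k=1  BABBAB
k=2  ABBABABABBABAB
k=3  BABABABBABABBABABBABABABBABABBABAB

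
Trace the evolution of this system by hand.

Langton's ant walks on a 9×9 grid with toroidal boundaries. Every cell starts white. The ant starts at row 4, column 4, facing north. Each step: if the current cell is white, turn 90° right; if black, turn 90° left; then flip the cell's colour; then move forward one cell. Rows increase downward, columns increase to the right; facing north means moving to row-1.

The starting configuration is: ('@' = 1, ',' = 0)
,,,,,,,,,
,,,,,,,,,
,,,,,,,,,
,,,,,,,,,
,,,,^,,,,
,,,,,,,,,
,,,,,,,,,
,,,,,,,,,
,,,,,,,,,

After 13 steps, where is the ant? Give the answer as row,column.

k=0  ,,,,,,,,,
,,,,,,,,,
,,,,,,,,,
,,,,,,,,,
,,,,^,,,,
,,,,,,,,,
,,,,,,,,,
,,,,,,,,,
,,,,,,,,,
k=1  ,,,,,,,,,
,,,,,,,,,
,,,,,,,,,
,,,,,,,,,
,,,,@>,,,
,,,,,,,,,
,,,,,,,,,
,,,,,,,,,
,,,,,,,,,
k=2  ,,,,,,,,,
,,,,,,,,,
,,,,,,,,,
,,,,,,,,,
,,,,@@,,,
,,,,,v,,,
,,,,,,,,,
,,,,,,,,,
,,,,,,,,,
k=3  ,,,,,,,,,
,,,,,,,,,
,,,,,,,,,
,,,,,,,,,
,,,,@@,,,
,,,,<@,,,
,,,,,,,,,
,,,,,,,,,
,,,,,,,,,
k=4  ,,,,,,,,,
,,,,,,,,,
,,,,,,,,,
,,,,,,,,,
,,,,^@,,,
,,,,@@,,,
,,,,,,,,,
,,,,,,,,,
,,,,,,,,,
k=5  ,,,,,,,,,
,,,,,,,,,
,,,,,,,,,
,,,,,,,,,
,,,<,@,,,
,,,,@@,,,
,,,,,,,,,
,,,,,,,,,
,,,,,,,,,
k=6  ,,,,,,,,,
,,,,,,,,,
,,,,,,,,,
,,,^,,,,,
,,,@,@,,,
,,,,@@,,,
,,,,,,,,,
,,,,,,,,,
,,,,,,,,,
k=7  ,,,,,,,,,
,,,,,,,,,
,,,,,,,,,
,,,@>,,,,
,,,@,@,,,
,,,,@@,,,
,,,,,,,,,
,,,,,,,,,
,,,,,,,,,
k=8  ,,,,,,,,,
,,,,,,,,,
,,,,,,,,,
,,,@@,,,,
,,,@v@,,,
,,,,@@,,,
,,,,,,,,,
,,,,,,,,,
,,,,,,,,,
k=9  ,,,,,,,,,
,,,,,,,,,
,,,,,,,,,
,,,@@,,,,
,,,<@@,,,
,,,,@@,,,
,,,,,,,,,
,,,,,,,,,
,,,,,,,,,
k=10  ,,,,,,,,,
,,,,,,,,,
,,,,,,,,,
,,,@@,,,,
,,,,@@,,,
,,,v@@,,,
,,,,,,,,,
,,,,,,,,,
,,,,,,,,,
k=11  ,,,,,,,,,
,,,,,,,,,
,,,,,,,,,
,,,@@,,,,
,,,,@@,,,
,,<@@@,,,
,,,,,,,,,
,,,,,,,,,
,,,,,,,,,
k=12  ,,,,,,,,,
,,,,,,,,,
,,,,,,,,,
,,,@@,,,,
,,^,@@,,,
,,@@@@,,,
,,,,,,,,,
,,,,,,,,,
,,,,,,,,,
k=13  ,,,,,,,,,
,,,,,,,,,
,,,,,,,,,
,,,@@,,,,
,,@>@@,,,
,,@@@@,,,
,,,,,,,,,
,,,,,,,,,
,,,,,,,,,

4,3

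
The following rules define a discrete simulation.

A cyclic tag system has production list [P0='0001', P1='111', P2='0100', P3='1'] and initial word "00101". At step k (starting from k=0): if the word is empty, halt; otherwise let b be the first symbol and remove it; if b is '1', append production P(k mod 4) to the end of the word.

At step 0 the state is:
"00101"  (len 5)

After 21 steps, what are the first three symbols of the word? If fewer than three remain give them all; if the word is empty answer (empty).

t=0: "00101"  (len 5)
t=1: "0101"  (len 4)
t=2: "101"  (len 3)
t=3: "010100"  (len 6)
t=4: "10100"  (len 5)
t=5: "01000001"  (len 8)
t=6: "1000001"  (len 7)
t=7: "0000010100"  (len 10)
t=8: "000010100"  (len 9)
t=9: "00010100"  (len 8)
t=10: "0010100"  (len 7)
t=11: "010100"  (len 6)
t=12: "10100"  (len 5)
t=13: "01000001"  (len 8)
t=14: "1000001"  (len 7)
t=15: "0000010100"  (len 10)
t=16: "000010100"  (len 9)
t=17: "00010100"  (len 8)
t=18: "0010100"  (len 7)
t=19: "010100"  (len 6)
t=20: "10100"  (len 5)
t=21: "01000001"  (len 8)

010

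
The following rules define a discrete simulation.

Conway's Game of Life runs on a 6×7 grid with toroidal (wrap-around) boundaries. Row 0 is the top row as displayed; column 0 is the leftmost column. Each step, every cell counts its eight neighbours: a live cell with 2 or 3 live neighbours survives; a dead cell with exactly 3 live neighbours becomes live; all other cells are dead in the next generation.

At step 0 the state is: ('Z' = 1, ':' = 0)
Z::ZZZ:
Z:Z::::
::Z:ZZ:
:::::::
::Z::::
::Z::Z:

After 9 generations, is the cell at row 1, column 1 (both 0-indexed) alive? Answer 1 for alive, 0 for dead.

0

[0] Z::ZZZ:
Z:Z::::
::Z:ZZ:
:::::::
::Z::::
::Z::Z:
[1] ::ZZZZ:
::Z::::
:Z:Z:::
:::Z:::
:::::::
:ZZ::ZZ
[2] ::::ZZZ
:Z:::::
:::Z:::
::Z::::
::Z::::
:ZZ::ZZ
[3] :ZZ:Z:Z
::::ZZ:
::Z::::
::ZZ:::
::ZZ:::
ZZZZZ:Z
[4] ::::::Z
:ZZ:ZZ:
::Z:Z::
:Z:::::
Z::::::
::::Z:Z
[5] Z::ZZ:Z
:ZZ:ZZ:
::Z:ZZ:
:Z:::::
Z::::::
Z::::ZZ
[6] ::ZZ:::
ZZZ::::
::Z:ZZ:
:Z:::::
ZZ:::::
:Z::ZZ:
[7] Z::ZZ::
::::Z::
Z:ZZ:::
ZZZ::::
ZZZ::::
ZZ:ZZ::
[8] ZZZ::Z:
:ZZ:Z::
Z:ZZ:::
::::::Z
::::::Z
::::Z:Z
[9] Z:Z:ZZZ
::::Z:Z
Z:ZZ:::
Z:::::Z
Z:::::Z
:Z::::Z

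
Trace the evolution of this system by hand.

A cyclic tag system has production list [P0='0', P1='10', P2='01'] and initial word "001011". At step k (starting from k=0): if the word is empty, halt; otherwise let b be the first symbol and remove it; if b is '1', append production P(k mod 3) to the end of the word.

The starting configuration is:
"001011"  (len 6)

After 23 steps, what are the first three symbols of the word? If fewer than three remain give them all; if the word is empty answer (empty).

(empty)

0) "001011"  (len 6)
1) "01011"  (len 5)
2) "1011"  (len 4)
3) "01101"  (len 5)
4) "1101"  (len 4)
5) "10110"  (len 5)
6) "011001"  (len 6)
7) "11001"  (len 5)
8) "100110"  (len 6)
9) "0011001"  (len 7)
10) "011001"  (len 6)
11) "11001"  (len 5)
12) "100101"  (len 6)
13) "001010"  (len 6)
14) "01010"  (len 5)
15) "1010"  (len 4)
16) "0100"  (len 4)
17) "100"  (len 3)
18) "0001"  (len 4)
19) "001"  (len 3)
20) "01"  (len 2)
21) "1"  (len 1)
22) "0"  (len 1)
23) (halted — word empty)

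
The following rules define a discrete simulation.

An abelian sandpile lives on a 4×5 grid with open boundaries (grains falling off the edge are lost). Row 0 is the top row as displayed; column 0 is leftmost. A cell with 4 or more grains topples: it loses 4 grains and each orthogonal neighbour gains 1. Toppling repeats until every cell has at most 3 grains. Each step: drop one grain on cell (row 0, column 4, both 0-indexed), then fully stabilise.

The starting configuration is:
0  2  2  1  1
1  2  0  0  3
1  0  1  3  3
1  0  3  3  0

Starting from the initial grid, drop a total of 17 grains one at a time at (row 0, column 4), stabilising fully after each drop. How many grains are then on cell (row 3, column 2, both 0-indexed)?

k=0  0  2  2  1  1
1  2  0  0  3
1  0  1  3  3
1  0  3  3  0
k=1  0  2  2  1  2
1  2  0  0  3
1  0  1  3  3
1  0  3  3  0
k=2  0  2  2  1  3
1  2  0  0  3
1  0  1  3  3
1  0  3  3  0
k=3  0  2  2  2  1
1  2  0  2  1
1  0  3  1  1
1  1  0  1  2
k=4  0  2  2  2  2
1  2  0  2  1
1  0  3  1  1
1  1  0  1  2
k=5  0  2  2  2  3
1  2  0  2  1
1  0  3  1  1
1  1  0  1  2
k=6  0  2  2  3  0
1  2  0  2  2
1  0  3  1  1
1  1  0  1  2
k=7  0  2  2  3  1
1  2  0  2  2
1  0  3  1  1
1  1  0  1  2
k=8  0  2  2  3  2
1  2  0  2  2
1  0  3  1  1
1  1  0  1  2
k=9  0  2  2  3  3
1  2  0  2  2
1  0  3  1  1
1  1  0  1  2
k=10  0  2  3  0  1
1  2  0  3  3
1  0  3  1  1
1  1  0  1  2
k=11  0  2  3  0  2
1  2  0  3  3
1  0  3  1  1
1  1  0  1  2
k=12  0  2  3  0  3
1  2  0  3  3
1  0  3  1  1
1  1  0  1  2
k=13  0  2  3  2  1
1  2  1  0  1
1  0  3  2  2
1  1  0  1  2
k=14  0  2  3  2  2
1  2  1  0  1
1  0  3  2  2
1  1  0  1  2
k=15  0  2  3  2  3
1  2  1  0  1
1  0  3  2  2
1  1  0  1  2
k=16  0  2  3  3  0
1  2  1  0  2
1  0  3  2  2
1  1  0  1  2
k=17  0  2  3  3  1
1  2  1  0  2
1  0  3  2  2
1  1  0  1  2

0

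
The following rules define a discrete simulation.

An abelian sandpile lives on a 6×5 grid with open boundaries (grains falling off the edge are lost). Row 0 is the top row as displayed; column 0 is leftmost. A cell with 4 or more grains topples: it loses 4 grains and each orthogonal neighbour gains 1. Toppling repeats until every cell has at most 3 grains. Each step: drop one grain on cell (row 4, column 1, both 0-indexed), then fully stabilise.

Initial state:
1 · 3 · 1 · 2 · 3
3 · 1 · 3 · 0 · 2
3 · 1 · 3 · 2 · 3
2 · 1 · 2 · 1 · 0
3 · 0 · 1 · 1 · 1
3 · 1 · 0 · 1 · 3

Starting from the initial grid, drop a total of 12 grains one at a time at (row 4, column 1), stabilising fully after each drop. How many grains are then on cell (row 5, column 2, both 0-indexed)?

2

[0] 1 · 3 · 1 · 2 · 3
3 · 1 · 3 · 0 · 2
3 · 1 · 3 · 2 · 3
2 · 1 · 2 · 1 · 0
3 · 0 · 1 · 1 · 1
3 · 1 · 0 · 1 · 3
[1] 1 · 3 · 1 · 2 · 3
3 · 1 · 3 · 0 · 2
3 · 1 · 3 · 2 · 3
2 · 1 · 2 · 1 · 0
3 · 1 · 1 · 1 · 1
3 · 1 · 0 · 1 · 3
[2] 1 · 3 · 1 · 2 · 3
3 · 1 · 3 · 0 · 2
3 · 1 · 3 · 2 · 3
2 · 1 · 2 · 1 · 0
3 · 2 · 1 · 1 · 1
3 · 1 · 0 · 1 · 3
[3] 1 · 3 · 1 · 2 · 3
3 · 1 · 3 · 0 · 2
3 · 1 · 3 · 2 · 3
2 · 1 · 2 · 1 · 0
3 · 3 · 1 · 1 · 1
3 · 1 · 0 · 1 · 3
[4] 1 · 3 · 1 · 2 · 3
3 · 1 · 3 · 0 · 2
3 · 1 · 3 · 2 · 3
3 · 2 · 2 · 1 · 0
1 · 1 · 2 · 1 · 1
0 · 3 · 0 · 1 · 3
[5] 1 · 3 · 1 · 2 · 3
3 · 1 · 3 · 0 · 2
3 · 1 · 3 · 2 · 3
3 · 2 · 2 · 1 · 0
1 · 2 · 2 · 1 · 1
0 · 3 · 0 · 1 · 3
[6] 1 · 3 · 1 · 2 · 3
3 · 1 · 3 · 0 · 2
3 · 1 · 3 · 2 · 3
3 · 2 · 2 · 1 · 0
1 · 3 · 2 · 1 · 1
0 · 3 · 0 · 1 · 3
[7] 1 · 3 · 1 · 2 · 3
3 · 1 · 3 · 0 · 2
3 · 1 · 3 · 2 · 3
3 · 3 · 2 · 1 · 0
2 · 1 · 3 · 1 · 1
1 · 0 · 1 · 1 · 3
[8] 1 · 3 · 1 · 2 · 3
3 · 1 · 3 · 0 · 2
3 · 1 · 3 · 2 · 3
3 · 3 · 2 · 1 · 0
2 · 2 · 3 · 1 · 1
1 · 0 · 1 · 1 · 3
[9] 1 · 3 · 1 · 2 · 3
3 · 1 · 3 · 0 · 2
3 · 1 · 3 · 2 · 3
3 · 3 · 2 · 1 · 0
2 · 3 · 3 · 1 · 1
1 · 0 · 1 · 1 · 3
[10] 3 · 0 · 3 · 2 · 3
1 · 1 · 1 · 1 · 2
2 · 1 · 2 · 3 · 3
2 · 3 · 1 · 2 · 0
0 · 3 · 1 · 2 · 1
2 · 1 · 2 · 1 · 3
[11] 3 · 0 · 3 · 2 · 3
1 · 1 · 1 · 1 · 2
2 · 2 · 2 · 3 · 3
3 · 0 · 2 · 2 · 0
1 · 1 · 2 · 2 · 1
2 · 2 · 2 · 1 · 3
[12] 3 · 0 · 3 · 2 · 3
1 · 1 · 1 · 1 · 2
2 · 2 · 2 · 3 · 3
3 · 0 · 2 · 2 · 0
1 · 2 · 2 · 2 · 1
2 · 2 · 2 · 1 · 3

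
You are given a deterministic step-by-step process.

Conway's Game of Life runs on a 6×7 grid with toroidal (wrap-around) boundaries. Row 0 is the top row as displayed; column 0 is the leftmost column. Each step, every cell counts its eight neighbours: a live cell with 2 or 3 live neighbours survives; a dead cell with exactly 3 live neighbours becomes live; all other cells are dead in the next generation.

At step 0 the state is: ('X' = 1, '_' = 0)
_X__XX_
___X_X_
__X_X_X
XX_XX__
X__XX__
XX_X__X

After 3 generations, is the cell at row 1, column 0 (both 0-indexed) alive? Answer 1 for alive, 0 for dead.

1

gen 0: _X__XX_
___X_X_
__X_X_X
XX_XX__
X__XX__
XX_X__X
gen 1: _X_X_X_
__XX__X
XXX___X
XX____X
_____X_
_X_X__X
gen 2: _X_X_XX
___XXXX
___X_X_
__X__X_
_XX__X_
X____XX
gen 3: __XX___
X__X___
__XX___
_XXX_XX
XXX_XX_
_______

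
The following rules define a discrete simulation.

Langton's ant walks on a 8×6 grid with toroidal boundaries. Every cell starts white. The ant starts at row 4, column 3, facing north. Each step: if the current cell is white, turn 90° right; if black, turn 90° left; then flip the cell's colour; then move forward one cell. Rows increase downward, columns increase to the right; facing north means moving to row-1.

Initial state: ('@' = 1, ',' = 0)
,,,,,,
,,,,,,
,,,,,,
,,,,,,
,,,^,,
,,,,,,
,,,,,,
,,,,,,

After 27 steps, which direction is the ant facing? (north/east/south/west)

west

k=0  ,,,,,,
,,,,,,
,,,,,,
,,,,,,
,,,^,,
,,,,,,
,,,,,,
,,,,,,
k=1  ,,,,,,
,,,,,,
,,,,,,
,,,,,,
,,,@>,
,,,,,,
,,,,,,
,,,,,,
k=2  ,,,,,,
,,,,,,
,,,,,,
,,,,,,
,,,@@,
,,,,v,
,,,,,,
,,,,,,
k=3  ,,,,,,
,,,,,,
,,,,,,
,,,,,,
,,,@@,
,,,<@,
,,,,,,
,,,,,,
k=4  ,,,,,,
,,,,,,
,,,,,,
,,,,,,
,,,^@,
,,,@@,
,,,,,,
,,,,,,
k=5  ,,,,,,
,,,,,,
,,,,,,
,,,,,,
,,<,@,
,,,@@,
,,,,,,
,,,,,,
k=6  ,,,,,,
,,,,,,
,,,,,,
,,^,,,
,,@,@,
,,,@@,
,,,,,,
,,,,,,
k=7  ,,,,,,
,,,,,,
,,,,,,
,,@>,,
,,@,@,
,,,@@,
,,,,,,
,,,,,,
k=8  ,,,,,,
,,,,,,
,,,,,,
,,@@,,
,,@v@,
,,,@@,
,,,,,,
,,,,,,
k=9  ,,,,,,
,,,,,,
,,,,,,
,,@@,,
,,<@@,
,,,@@,
,,,,,,
,,,,,,
k=10  ,,,,,,
,,,,,,
,,,,,,
,,@@,,
,,,@@,
,,v@@,
,,,,,,
,,,,,,
k=11  ,,,,,,
,,,,,,
,,,,,,
,,@@,,
,,,@@,
,<@@@,
,,,,,,
,,,,,,
k=12  ,,,,,,
,,,,,,
,,,,,,
,,@@,,
,^,@@,
,@@@@,
,,,,,,
,,,,,,
k=13  ,,,,,,
,,,,,,
,,,,,,
,,@@,,
,@>@@,
,@@@@,
,,,,,,
,,,,,,
k=14  ,,,,,,
,,,,,,
,,,,,,
,,@@,,
,@@@@,
,@v@@,
,,,,,,
,,,,,,
k=15  ,,,,,,
,,,,,,
,,,,,,
,,@@,,
,@@@@,
,@,>@,
,,,,,,
,,,,,,
k=16  ,,,,,,
,,,,,,
,,,,,,
,,@@,,
,@@^@,
,@,,@,
,,,,,,
,,,,,,
k=17  ,,,,,,
,,,,,,
,,,,,,
,,@@,,
,@<,@,
,@,,@,
,,,,,,
,,,,,,
k=18  ,,,,,,
,,,,,,
,,,,,,
,,@@,,
,@,,@,
,@v,@,
,,,,,,
,,,,,,
k=19  ,,,,,,
,,,,,,
,,,,,,
,,@@,,
,@,,@,
,<@,@,
,,,,,,
,,,,,,
k=20  ,,,,,,
,,,,,,
,,,,,,
,,@@,,
,@,,@,
,,@,@,
,v,,,,
,,,,,,
k=21  ,,,,,,
,,,,,,
,,,,,,
,,@@,,
,@,,@,
,,@,@,
<@,,,,
,,,,,,
k=22  ,,,,,,
,,,,,,
,,,,,,
,,@@,,
,@,,@,
^,@,@,
@@,,,,
,,,,,,
k=23  ,,,,,,
,,,,,,
,,,,,,
,,@@,,
,@,,@,
@>@,@,
@@,,,,
,,,,,,
k=24  ,,,,,,
,,,,,,
,,,,,,
,,@@,,
,@,,@,
@@@,@,
@v,,,,
,,,,,,
k=25  ,,,,,,
,,,,,,
,,,,,,
,,@@,,
,@,,@,
@@@,@,
@,>,,,
,,,,,,
k=26  ,,,,,,
,,,,,,
,,,,,,
,,@@,,
,@,,@,
@@@,@,
@,@,,,
,,v,,,
k=27  ,,,,,,
,,,,,,
,,,,,,
,,@@,,
,@,,@,
@@@,@,
@,@,,,
,<@,,,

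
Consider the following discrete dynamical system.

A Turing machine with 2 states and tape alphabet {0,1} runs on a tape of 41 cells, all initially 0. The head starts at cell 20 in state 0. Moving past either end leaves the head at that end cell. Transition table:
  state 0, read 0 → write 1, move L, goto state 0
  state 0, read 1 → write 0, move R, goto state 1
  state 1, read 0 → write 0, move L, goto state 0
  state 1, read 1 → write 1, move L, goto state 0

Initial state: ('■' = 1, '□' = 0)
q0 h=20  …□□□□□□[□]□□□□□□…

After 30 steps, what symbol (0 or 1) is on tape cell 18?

gen 0: q0 h=20  …□□□□□□[□]□□□□□□…
gen 1: q0 h=19  …□□□□□□[□]■□□□□□…
gen 2: q0 h=18  …□□□□□□[□]■■□□□□…
gen 3: q0 h=17  …□□□□□□[□]■■■□□□…
gen 4: q0 h=16  …□□□□□□[□]■■■■□□…
gen 5: q0 h=15  …□□□□□□[□]■■■■■□…
gen 6: q0 h=14  …□□□□□□[□]■■■■■■…
gen 7: q0 h=13  …□□□□□□[□]■■■■■■…
gen 8: q0 h=12  …□□□□□□[□]■■■■■■…
gen 9: q0 h=11  …□□□□□□[□]■■■■■■…
gen 10: q0 h=10  …□□□□□□[□]■■■■■■…
gen 11: q0 h= 9  …□□□□□□[□]■■■■■■…
gen 12: q0 h= 8  …□□□□□□[□]■■■■■■…
gen 13: q0 h= 7  …□□□□□□[□]■■■■■■…
gen 14: q0 h= 6  |□□□□□□[□]■■■■■■…
gen 15: q0 h= 5  |□□□□□[□]■■■■■■…
gen 16: q0 h= 4  |□□□□[□]■■■■■■…
gen 17: q0 h= 3  |□□□[□]■■■■■■…
gen 18: q0 h= 2  |□□[□]■■■■■■…
gen 19: q0 h= 1  |□[□]■■■■■■…
gen 20: q0 h= 0  |[□]■■■■■■…
gen 21: q0 h= 0  |[■]■■■■■■…
gen 22: q1 h= 1  |□[■]■■■■■■…
gen 23: q0 h= 0  |[□]■■■■■■…
gen 24: q0 h= 0  |[■]■■■■■■…
gen 25: q1 h= 1  |□[■]■■■■■■…
gen 26: q0 h= 0  |[□]■■■■■■…
gen 27: q0 h= 0  |[■]■■■■■■…
gen 28: q1 h= 1  |□[■]■■■■■■…
gen 29: q0 h= 0  |[□]■■■■■■…
gen 30: q0 h= 0  |[■]■■■■■■…

1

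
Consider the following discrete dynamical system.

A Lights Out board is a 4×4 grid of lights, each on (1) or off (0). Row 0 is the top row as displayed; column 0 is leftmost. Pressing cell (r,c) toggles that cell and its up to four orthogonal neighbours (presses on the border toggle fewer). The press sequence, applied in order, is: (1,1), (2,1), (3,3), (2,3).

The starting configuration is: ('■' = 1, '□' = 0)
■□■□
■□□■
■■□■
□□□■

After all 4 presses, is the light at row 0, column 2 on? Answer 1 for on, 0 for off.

1

gen 0: ■□■□
■□□■
■■□■
□□□■
gen 1: ■■■□
□■■■
■□□■
□□□■
gen 2: ■■■□
□□■■
□■■■
□■□■
gen 3: ■■■□
□□■■
□■■□
□■■□
gen 4: ■■■□
□□■□
□■□■
□■■■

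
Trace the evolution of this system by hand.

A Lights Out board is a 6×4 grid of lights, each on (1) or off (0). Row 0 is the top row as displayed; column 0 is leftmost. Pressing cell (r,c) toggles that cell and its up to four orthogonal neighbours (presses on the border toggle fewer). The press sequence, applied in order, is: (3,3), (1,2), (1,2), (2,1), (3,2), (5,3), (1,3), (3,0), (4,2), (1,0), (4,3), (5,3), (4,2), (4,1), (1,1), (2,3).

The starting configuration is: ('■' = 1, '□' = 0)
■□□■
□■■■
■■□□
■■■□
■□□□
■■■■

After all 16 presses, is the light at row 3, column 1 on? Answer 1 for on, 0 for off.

1

0) ■□□■
□■■■
■■□□
■■■□
■□□□
■■■■
1) ■□□■
□■■■
■■□■
■■□■
■□□■
■■■■
2) ■□■■
□□□□
■■■■
■■□■
■□□■
■■■■
3) ■□□■
□■■■
■■□■
■■□■
■□□■
■■■■
4) ■□□■
□□■■
□□■■
■□□■
■□□■
■■■■
5) ■□□■
□□■■
□□□■
■■■□
■□■■
■■■■
6) ■□□■
□□■■
□□□■
■■■□
■□■□
■■□□
7) ■□□□
□□□□
□□□□
■■■□
■□■□
■■□□
8) ■□□□
□□□□
■□□□
□□■□
□□■□
■■□□
9) ■□□□
□□□□
■□□□
□□□□
□■□■
■■■□
10) □□□□
■■□□
□□□□
□□□□
□■□■
■■■□
11) □□□□
■■□□
□□□□
□□□■
□■■□
■■■■
12) □□□□
■■□□
□□□□
□□□■
□■■■
■■□□
13) □□□□
■■□□
□□□□
□□■■
□□□□
■■■□
14) □□□□
■■□□
□□□□
□■■■
■■■□
■□■□
15) □■□□
□□■□
□■□□
□■■■
■■■□
■□■□
16) □■□□
□□■■
□■■■
□■■□
■■■□
■□■□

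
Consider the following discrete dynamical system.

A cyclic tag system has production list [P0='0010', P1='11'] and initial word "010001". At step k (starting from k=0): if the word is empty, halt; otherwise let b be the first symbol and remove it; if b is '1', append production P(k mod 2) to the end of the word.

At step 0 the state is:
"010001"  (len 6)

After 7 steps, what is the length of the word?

7

gen 0: "010001"  (len 6)
gen 1: "10001"  (len 5)
gen 2: "000111"  (len 6)
gen 3: "00111"  (len 5)
gen 4: "0111"  (len 4)
gen 5: "111"  (len 3)
gen 6: "1111"  (len 4)
gen 7: "1110010"  (len 7)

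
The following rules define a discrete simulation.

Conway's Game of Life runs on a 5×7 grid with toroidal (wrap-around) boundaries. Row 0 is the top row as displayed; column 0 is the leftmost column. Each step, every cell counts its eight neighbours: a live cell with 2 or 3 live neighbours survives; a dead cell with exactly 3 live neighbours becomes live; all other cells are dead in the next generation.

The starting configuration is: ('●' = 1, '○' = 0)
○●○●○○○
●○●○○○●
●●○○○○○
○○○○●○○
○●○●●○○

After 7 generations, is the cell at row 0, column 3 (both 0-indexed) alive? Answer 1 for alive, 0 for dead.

1

gen 0: ○●○●○○○
●○●○○○●
●●○○○○○
○○○○●○○
○●○●●○○
gen 1: ○●○●●○○
○○●○○○●
●●○○○○●
●●●●●○○
○○○●●○○
gen 2: ○○○○●●○
○○●●○●●
○○○○○●●
○○○○●●●
●○○○○●○
gen 3: ○○○●○○○
○○○●○○○
●○○●○○○
●○○○●○○
○○○○○○○
gen 4: ○○○○○○○
○○●●●○○
○○○●●○○
○○○○○○○
○○○○○○○
gen 5: ○○○●○○○
○○●○●○○
○○●○●○○
○○○○○○○
○○○○○○○
gen 6: ○○○●○○○
○○●○●○○
○○○○○○○
○○○○○○○
○○○○○○○
gen 7: ○○○●○○○
○○○●○○○
○○○○○○○
○○○○○○○
○○○○○○○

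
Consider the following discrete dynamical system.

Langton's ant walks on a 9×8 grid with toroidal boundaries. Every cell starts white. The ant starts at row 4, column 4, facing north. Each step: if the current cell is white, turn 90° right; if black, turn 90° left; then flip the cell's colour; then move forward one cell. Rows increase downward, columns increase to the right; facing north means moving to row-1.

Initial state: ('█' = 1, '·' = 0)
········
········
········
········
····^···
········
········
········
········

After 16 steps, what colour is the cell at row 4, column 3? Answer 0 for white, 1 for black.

[0] ········
········
········
········
····^···
········
········
········
········
[1] ········
········
········
········
····█>··
········
········
········
········
[2] ········
········
········
········
····██··
·····v··
········
········
········
[3] ········
········
········
········
····██··
····<█··
········
········
········
[4] ········
········
········
········
····^█··
····██··
········
········
········
[5] ········
········
········
········
···<·█··
····██··
········
········
········
[6] ········
········
········
···^····
···█·█··
····██··
········
········
········
[7] ········
········
········
···█>···
···█·█··
····██··
········
········
········
[8] ········
········
········
···██···
···█v█··
····██··
········
········
········
[9] ········
········
········
···██···
···<██··
····██··
········
········
········
[10] ········
········
········
···██···
····██··
···v██··
········
········
········
[11] ········
········
········
···██···
····██··
··<███··
········
········
········
[12] ········
········
········
···██···
··^·██··
··████··
········
········
········
[13] ········
········
········
···██···
··█>██··
··████··
········
········
········
[14] ········
········
········
···██···
··████··
··█v██··
········
········
········
[15] ········
········
········
···██···
··████··
··█·>█··
········
········
········
[16] ········
········
········
···██···
··██^█··
··█··█··
········
········
········

1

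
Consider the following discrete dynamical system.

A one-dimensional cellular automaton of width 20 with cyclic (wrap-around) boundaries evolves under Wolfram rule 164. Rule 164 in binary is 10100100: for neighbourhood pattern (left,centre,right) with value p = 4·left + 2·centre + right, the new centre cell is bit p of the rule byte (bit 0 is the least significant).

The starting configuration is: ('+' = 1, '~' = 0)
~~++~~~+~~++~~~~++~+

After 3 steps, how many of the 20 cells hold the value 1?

1

[0] ~~++~~~+~~++~~~~++~+
[1] ~~~~~~~+~~~~~~~~~~++
[2] ~~~~~~~+~~~~~~~~~~~~
[3] ~~~~~~~+~~~~~~~~~~~~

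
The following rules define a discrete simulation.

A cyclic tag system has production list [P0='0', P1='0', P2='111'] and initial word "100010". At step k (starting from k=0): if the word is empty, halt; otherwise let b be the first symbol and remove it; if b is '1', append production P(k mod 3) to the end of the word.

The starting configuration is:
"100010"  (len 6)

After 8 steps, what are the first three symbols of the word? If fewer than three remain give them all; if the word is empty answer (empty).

(empty)

t=0: "100010"  (len 6)
t=1: "000100"  (len 6)
t=2: "00100"  (len 5)
t=3: "0100"  (len 4)
t=4: "100"  (len 3)
t=5: "000"  (len 3)
t=6: "00"  (len 2)
t=7: "0"  (len 1)
t=8: (halted — word empty)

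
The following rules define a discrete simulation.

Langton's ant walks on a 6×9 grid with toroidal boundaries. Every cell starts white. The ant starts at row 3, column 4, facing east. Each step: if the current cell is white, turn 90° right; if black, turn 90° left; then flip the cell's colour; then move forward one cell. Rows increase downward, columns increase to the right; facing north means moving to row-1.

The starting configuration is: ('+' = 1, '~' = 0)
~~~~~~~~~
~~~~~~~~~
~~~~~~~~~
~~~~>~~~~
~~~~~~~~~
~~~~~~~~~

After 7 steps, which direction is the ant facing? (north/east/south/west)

south

0) ~~~~~~~~~
~~~~~~~~~
~~~~~~~~~
~~~~>~~~~
~~~~~~~~~
~~~~~~~~~
1) ~~~~~~~~~
~~~~~~~~~
~~~~~~~~~
~~~~+~~~~
~~~~v~~~~
~~~~~~~~~
2) ~~~~~~~~~
~~~~~~~~~
~~~~~~~~~
~~~~+~~~~
~~~<+~~~~
~~~~~~~~~
3) ~~~~~~~~~
~~~~~~~~~
~~~~~~~~~
~~~^+~~~~
~~~++~~~~
~~~~~~~~~
4) ~~~~~~~~~
~~~~~~~~~
~~~~~~~~~
~~~+>~~~~
~~~++~~~~
~~~~~~~~~
5) ~~~~~~~~~
~~~~~~~~~
~~~~^~~~~
~~~+~~~~~
~~~++~~~~
~~~~~~~~~
6) ~~~~~~~~~
~~~~~~~~~
~~~~+>~~~
~~~+~~~~~
~~~++~~~~
~~~~~~~~~
7) ~~~~~~~~~
~~~~~~~~~
~~~~++~~~
~~~+~v~~~
~~~++~~~~
~~~~~~~~~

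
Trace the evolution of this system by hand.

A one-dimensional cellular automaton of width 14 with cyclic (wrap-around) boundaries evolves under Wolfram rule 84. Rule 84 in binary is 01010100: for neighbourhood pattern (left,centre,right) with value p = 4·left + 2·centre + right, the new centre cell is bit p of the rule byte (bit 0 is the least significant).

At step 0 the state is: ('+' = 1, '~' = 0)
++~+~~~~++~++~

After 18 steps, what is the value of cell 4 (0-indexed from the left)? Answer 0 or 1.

k=0  ++~+~~~~++~++~
k=1  ~+~++~~~~+~~+~
k=2  ~+~~++~~~++~++
k=3  ~++~~++~~~+~~+
k=4  ~~++~~++~~++~+
k=5  +~~++~~++~~+~+
k=6  ++~~++~~++~+~~
k=7  ~++~~++~~+~++~
k=8  ~~++~~++~+~~++
k=9  +~~++~~+~++~~+
k=10  ++~~++~+~~++~~
k=11  ~++~~+~++~~++~
k=12  ~~++~+~~++~~++
k=13  +~~+~++~~++~~+
k=14  ++~+~~++~~++~~
k=15  ~+~++~~++~~++~
k=16  ~+~~++~~++~~++
k=17  ~++~~++~~++~~+
k=18  ~~++~~++~~++~+

0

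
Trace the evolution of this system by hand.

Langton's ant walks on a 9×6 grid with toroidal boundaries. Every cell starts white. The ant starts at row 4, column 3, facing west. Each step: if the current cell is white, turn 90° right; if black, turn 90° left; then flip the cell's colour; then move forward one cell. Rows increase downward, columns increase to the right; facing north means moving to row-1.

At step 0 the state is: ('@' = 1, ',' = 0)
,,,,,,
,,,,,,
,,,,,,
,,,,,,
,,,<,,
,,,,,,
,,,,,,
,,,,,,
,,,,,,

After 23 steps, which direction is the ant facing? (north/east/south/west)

k=0  ,,,,,,
,,,,,,
,,,,,,
,,,,,,
,,,<,,
,,,,,,
,,,,,,
,,,,,,
,,,,,,
k=1  ,,,,,,
,,,,,,
,,,,,,
,,,^,,
,,,@,,
,,,,,,
,,,,,,
,,,,,,
,,,,,,
k=2  ,,,,,,
,,,,,,
,,,,,,
,,,@>,
,,,@,,
,,,,,,
,,,,,,
,,,,,,
,,,,,,
k=3  ,,,,,,
,,,,,,
,,,,,,
,,,@@,
,,,@v,
,,,,,,
,,,,,,
,,,,,,
,,,,,,
k=4  ,,,,,,
,,,,,,
,,,,,,
,,,@@,
,,,<@,
,,,,,,
,,,,,,
,,,,,,
,,,,,,
k=5  ,,,,,,
,,,,,,
,,,,,,
,,,@@,
,,,,@,
,,,v,,
,,,,,,
,,,,,,
,,,,,,
k=6  ,,,,,,
,,,,,,
,,,,,,
,,,@@,
,,,,@,
,,<@,,
,,,,,,
,,,,,,
,,,,,,
k=7  ,,,,,,
,,,,,,
,,,,,,
,,,@@,
,,^,@,
,,@@,,
,,,,,,
,,,,,,
,,,,,,
k=8  ,,,,,,
,,,,,,
,,,,,,
,,,@@,
,,@>@,
,,@@,,
,,,,,,
,,,,,,
,,,,,,
k=9  ,,,,,,
,,,,,,
,,,,,,
,,,@@,
,,@@@,
,,@v,,
,,,,,,
,,,,,,
,,,,,,
k=10  ,,,,,,
,,,,,,
,,,,,,
,,,@@,
,,@@@,
,,@,>,
,,,,,,
,,,,,,
,,,,,,
k=11  ,,,,,,
,,,,,,
,,,,,,
,,,@@,
,,@@@,
,,@,@,
,,,,v,
,,,,,,
,,,,,,
k=12  ,,,,,,
,,,,,,
,,,,,,
,,,@@,
,,@@@,
,,@,@,
,,,<@,
,,,,,,
,,,,,,
k=13  ,,,,,,
,,,,,,
,,,,,,
,,,@@,
,,@@@,
,,@^@,
,,,@@,
,,,,,,
,,,,,,
k=14  ,,,,,,
,,,,,,
,,,,,,
,,,@@,
,,@@@,
,,@@>,
,,,@@,
,,,,,,
,,,,,,
k=15  ,,,,,,
,,,,,,
,,,,,,
,,,@@,
,,@@^,
,,@@,,
,,,@@,
,,,,,,
,,,,,,
k=16  ,,,,,,
,,,,,,
,,,,,,
,,,@@,
,,@<,,
,,@@,,
,,,@@,
,,,,,,
,,,,,,
k=17  ,,,,,,
,,,,,,
,,,,,,
,,,@@,
,,@,,,
,,@v,,
,,,@@,
,,,,,,
,,,,,,
k=18  ,,,,,,
,,,,,,
,,,,,,
,,,@@,
,,@,,,
,,@,>,
,,,@@,
,,,,,,
,,,,,,
k=19  ,,,,,,
,,,,,,
,,,,,,
,,,@@,
,,@,,,
,,@,@,
,,,@v,
,,,,,,
,,,,,,
k=20  ,,,,,,
,,,,,,
,,,,,,
,,,@@,
,,@,,,
,,@,@,
,,,@,>
,,,,,,
,,,,,,
k=21  ,,,,,,
,,,,,,
,,,,,,
,,,@@,
,,@,,,
,,@,@,
,,,@,@
,,,,,v
,,,,,,
k=22  ,,,,,,
,,,,,,
,,,,,,
,,,@@,
,,@,,,
,,@,@,
,,,@,@
,,,,<@
,,,,,,
k=23  ,,,,,,
,,,,,,
,,,,,,
,,,@@,
,,@,,,
,,@,@,
,,,@^@
,,,,@@
,,,,,,

north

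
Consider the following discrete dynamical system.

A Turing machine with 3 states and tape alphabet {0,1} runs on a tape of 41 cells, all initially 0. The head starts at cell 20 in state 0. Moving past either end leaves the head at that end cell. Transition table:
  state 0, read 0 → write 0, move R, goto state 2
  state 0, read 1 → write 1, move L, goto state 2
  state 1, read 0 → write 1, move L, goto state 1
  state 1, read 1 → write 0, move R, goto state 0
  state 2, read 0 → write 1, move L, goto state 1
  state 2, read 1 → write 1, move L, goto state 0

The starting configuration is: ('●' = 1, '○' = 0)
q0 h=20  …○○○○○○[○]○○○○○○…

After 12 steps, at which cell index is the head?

t=0: q0 h=20  …○○○○○○[○]○○○○○○…
t=1: q2 h=21  …○○○○○○[○]○○○○○○…
t=2: q1 h=20  …○○○○○○[○]●○○○○○…
t=3: q1 h=19  …○○○○○○[○]●●○○○○…
t=4: q1 h=18  …○○○○○○[○]●●●○○○…
t=5: q1 h=17  …○○○○○○[○]●●●●○○…
t=6: q1 h=16  …○○○○○○[○]●●●●●○…
t=7: q1 h=15  …○○○○○○[○]●●●●●●…
t=8: q1 h=14  …○○○○○○[○]●●●●●●…
t=9: q1 h=13  …○○○○○○[○]●●●●●●…
t=10: q1 h=12  …○○○○○○[○]●●●●●●…
t=11: q1 h=11  …○○○○○○[○]●●●●●●…
t=12: q1 h=10  …○○○○○○[○]●●●●●●…

10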